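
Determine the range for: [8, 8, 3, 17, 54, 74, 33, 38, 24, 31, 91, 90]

88

Step 1: Identify the maximum value: max = 91
Step 2: Identify the minimum value: min = 3
Step 3: Range = max - min = 91 - 3 = 88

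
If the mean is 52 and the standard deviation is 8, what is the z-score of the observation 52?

0

Step 1: Recall the z-score formula: z = (x - mu) / sigma
Step 2: Substitute values: z = (52 - 52) / 8
Step 3: z = 0 / 8 = 0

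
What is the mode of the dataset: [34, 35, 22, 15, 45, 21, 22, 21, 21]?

21

Step 1: Count the frequency of each value:
  15: appears 1 time(s)
  21: appears 3 time(s)
  22: appears 2 time(s)
  34: appears 1 time(s)
  35: appears 1 time(s)
  45: appears 1 time(s)
Step 2: The value 21 appears most frequently (3 times).
Step 3: Mode = 21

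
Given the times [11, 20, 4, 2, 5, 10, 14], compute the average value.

9.4286

Step 1: Sum all values: 11 + 20 + 4 + 2 + 5 + 10 + 14 = 66
Step 2: Count the number of values: n = 7
Step 3: Mean = sum / n = 66 / 7 = 9.4286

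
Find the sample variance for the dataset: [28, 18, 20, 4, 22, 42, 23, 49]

199.6429

Step 1: Compute the mean: (28 + 18 + 20 + 4 + 22 + 42 + 23 + 49) / 8 = 25.75
Step 2: Compute squared deviations from the mean:
  (28 - 25.75)^2 = 5.0625
  (18 - 25.75)^2 = 60.0625
  (20 - 25.75)^2 = 33.0625
  (4 - 25.75)^2 = 473.0625
  (22 - 25.75)^2 = 14.0625
  (42 - 25.75)^2 = 264.0625
  (23 - 25.75)^2 = 7.5625
  (49 - 25.75)^2 = 540.5625
Step 3: Sum of squared deviations = 1397.5
Step 4: Sample variance = 1397.5 / 7 = 199.6429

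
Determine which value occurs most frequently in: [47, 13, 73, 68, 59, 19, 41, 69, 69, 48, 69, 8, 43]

69

Step 1: Count the frequency of each value:
  8: appears 1 time(s)
  13: appears 1 time(s)
  19: appears 1 time(s)
  41: appears 1 time(s)
  43: appears 1 time(s)
  47: appears 1 time(s)
  48: appears 1 time(s)
  59: appears 1 time(s)
  68: appears 1 time(s)
  69: appears 3 time(s)
  73: appears 1 time(s)
Step 2: The value 69 appears most frequently (3 times).
Step 3: Mode = 69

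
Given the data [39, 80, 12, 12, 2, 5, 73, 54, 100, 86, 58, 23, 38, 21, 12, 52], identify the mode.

12

Step 1: Count the frequency of each value:
  2: appears 1 time(s)
  5: appears 1 time(s)
  12: appears 3 time(s)
  21: appears 1 time(s)
  23: appears 1 time(s)
  38: appears 1 time(s)
  39: appears 1 time(s)
  52: appears 1 time(s)
  54: appears 1 time(s)
  58: appears 1 time(s)
  73: appears 1 time(s)
  80: appears 1 time(s)
  86: appears 1 time(s)
  100: appears 1 time(s)
Step 2: The value 12 appears most frequently (3 times).
Step 3: Mode = 12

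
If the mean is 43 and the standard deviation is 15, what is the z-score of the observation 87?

2.9333

Step 1: Recall the z-score formula: z = (x - mu) / sigma
Step 2: Substitute values: z = (87 - 43) / 15
Step 3: z = 44 / 15 = 2.9333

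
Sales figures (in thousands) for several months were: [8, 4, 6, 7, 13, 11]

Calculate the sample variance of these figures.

10.9667

Step 1: Compute the mean: (8 + 4 + 6 + 7 + 13 + 11) / 6 = 8.1667
Step 2: Compute squared deviations from the mean:
  (8 - 8.1667)^2 = 0.0278
  (4 - 8.1667)^2 = 17.3611
  (6 - 8.1667)^2 = 4.6944
  (7 - 8.1667)^2 = 1.3611
  (13 - 8.1667)^2 = 23.3611
  (11 - 8.1667)^2 = 8.0278
Step 3: Sum of squared deviations = 54.8333
Step 4: Sample variance = 54.8333 / 5 = 10.9667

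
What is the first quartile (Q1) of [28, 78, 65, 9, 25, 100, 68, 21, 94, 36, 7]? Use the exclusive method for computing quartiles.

21

Step 1: Sort the data: [7, 9, 21, 25, 28, 36, 65, 68, 78, 94, 100]
Step 2: n = 11
Step 3: Using the exclusive quartile method:
  Q1 = 21
  Q2 (median) = 36
  Q3 = 78
  IQR = Q3 - Q1 = 78 - 21 = 57
Step 4: Q1 = 21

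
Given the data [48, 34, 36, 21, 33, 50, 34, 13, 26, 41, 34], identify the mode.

34

Step 1: Count the frequency of each value:
  13: appears 1 time(s)
  21: appears 1 time(s)
  26: appears 1 time(s)
  33: appears 1 time(s)
  34: appears 3 time(s)
  36: appears 1 time(s)
  41: appears 1 time(s)
  48: appears 1 time(s)
  50: appears 1 time(s)
Step 2: The value 34 appears most frequently (3 times).
Step 3: Mode = 34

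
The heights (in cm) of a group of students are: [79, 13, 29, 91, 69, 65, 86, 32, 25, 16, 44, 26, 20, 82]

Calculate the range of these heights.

78

Step 1: Identify the maximum value: max = 91
Step 2: Identify the minimum value: min = 13
Step 3: Range = max - min = 91 - 13 = 78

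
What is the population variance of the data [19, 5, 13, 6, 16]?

30.16

Step 1: Compute the mean: (19 + 5 + 13 + 6 + 16) / 5 = 11.8
Step 2: Compute squared deviations from the mean:
  (19 - 11.8)^2 = 51.84
  (5 - 11.8)^2 = 46.24
  (13 - 11.8)^2 = 1.44
  (6 - 11.8)^2 = 33.64
  (16 - 11.8)^2 = 17.64
Step 3: Sum of squared deviations = 150.8
Step 4: Population variance = 150.8 / 5 = 30.16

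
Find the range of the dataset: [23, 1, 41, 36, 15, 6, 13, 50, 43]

49

Step 1: Identify the maximum value: max = 50
Step 2: Identify the minimum value: min = 1
Step 3: Range = max - min = 50 - 1 = 49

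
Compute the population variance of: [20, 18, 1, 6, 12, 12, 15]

38

Step 1: Compute the mean: (20 + 18 + 1 + 6 + 12 + 12 + 15) / 7 = 12
Step 2: Compute squared deviations from the mean:
  (20 - 12)^2 = 64
  (18 - 12)^2 = 36
  (1 - 12)^2 = 121
  (6 - 12)^2 = 36
  (12 - 12)^2 = 0
  (12 - 12)^2 = 0
  (15 - 12)^2 = 9
Step 3: Sum of squared deviations = 266
Step 4: Population variance = 266 / 7 = 38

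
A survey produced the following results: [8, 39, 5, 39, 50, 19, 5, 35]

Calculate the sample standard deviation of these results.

17.8965

Step 1: Compute the mean: 25
Step 2: Sum of squared deviations from the mean: 2242
Step 3: Sample variance = 2242 / 7 = 320.2857
Step 4: Standard deviation = sqrt(320.2857) = 17.8965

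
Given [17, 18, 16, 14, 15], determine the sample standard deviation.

1.5811

Step 1: Compute the mean: 16
Step 2: Sum of squared deviations from the mean: 10
Step 3: Sample variance = 10 / 4 = 2.5
Step 4: Standard deviation = sqrt(2.5) = 1.5811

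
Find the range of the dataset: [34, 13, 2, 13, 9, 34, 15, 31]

32

Step 1: Identify the maximum value: max = 34
Step 2: Identify the minimum value: min = 2
Step 3: Range = max - min = 34 - 2 = 32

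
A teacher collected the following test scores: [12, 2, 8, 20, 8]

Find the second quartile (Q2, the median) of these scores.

8

Step 1: Sort the data: [2, 8, 8, 12, 20]
Step 2: n = 5
Step 3: Q2 is the median. Since n is odd, it is the middle value at position 3: 8
Step 4: Q2 = 8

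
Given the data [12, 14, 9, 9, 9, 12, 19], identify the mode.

9

Step 1: Count the frequency of each value:
  9: appears 3 time(s)
  12: appears 2 time(s)
  14: appears 1 time(s)
  19: appears 1 time(s)
Step 2: The value 9 appears most frequently (3 times).
Step 3: Mode = 9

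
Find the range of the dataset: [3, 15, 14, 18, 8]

15

Step 1: Identify the maximum value: max = 18
Step 2: Identify the minimum value: min = 3
Step 3: Range = max - min = 18 - 3 = 15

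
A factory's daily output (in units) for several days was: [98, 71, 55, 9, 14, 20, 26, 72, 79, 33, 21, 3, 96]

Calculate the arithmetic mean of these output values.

45.9231

Step 1: Sum all values: 98 + 71 + 55 + 9 + 14 + 20 + 26 + 72 + 79 + 33 + 21 + 3 + 96 = 597
Step 2: Count the number of values: n = 13
Step 3: Mean = sum / n = 597 / 13 = 45.9231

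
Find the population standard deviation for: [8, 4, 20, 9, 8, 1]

5.9067

Step 1: Compute the mean: 8.3333
Step 2: Sum of squared deviations from the mean: 209.3333
Step 3: Population variance = 209.3333 / 6 = 34.8889
Step 4: Standard deviation = sqrt(34.8889) = 5.9067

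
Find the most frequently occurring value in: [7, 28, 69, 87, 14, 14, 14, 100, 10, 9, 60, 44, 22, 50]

14

Step 1: Count the frequency of each value:
  7: appears 1 time(s)
  9: appears 1 time(s)
  10: appears 1 time(s)
  14: appears 3 time(s)
  22: appears 1 time(s)
  28: appears 1 time(s)
  44: appears 1 time(s)
  50: appears 1 time(s)
  60: appears 1 time(s)
  69: appears 1 time(s)
  87: appears 1 time(s)
  100: appears 1 time(s)
Step 2: The value 14 appears most frequently (3 times).
Step 3: Mode = 14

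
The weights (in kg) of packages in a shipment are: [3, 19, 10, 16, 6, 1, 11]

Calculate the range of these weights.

18

Step 1: Identify the maximum value: max = 19
Step 2: Identify the minimum value: min = 1
Step 3: Range = max - min = 19 - 1 = 18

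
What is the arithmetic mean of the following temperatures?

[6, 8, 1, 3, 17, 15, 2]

7.4286

Step 1: Sum all values: 6 + 8 + 1 + 3 + 17 + 15 + 2 = 52
Step 2: Count the number of values: n = 7
Step 3: Mean = sum / n = 52 / 7 = 7.4286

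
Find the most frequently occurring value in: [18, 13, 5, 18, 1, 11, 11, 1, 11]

11

Step 1: Count the frequency of each value:
  1: appears 2 time(s)
  5: appears 1 time(s)
  11: appears 3 time(s)
  13: appears 1 time(s)
  18: appears 2 time(s)
Step 2: The value 11 appears most frequently (3 times).
Step 3: Mode = 11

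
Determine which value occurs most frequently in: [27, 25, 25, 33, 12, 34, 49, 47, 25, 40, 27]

25

Step 1: Count the frequency of each value:
  12: appears 1 time(s)
  25: appears 3 time(s)
  27: appears 2 time(s)
  33: appears 1 time(s)
  34: appears 1 time(s)
  40: appears 1 time(s)
  47: appears 1 time(s)
  49: appears 1 time(s)
Step 2: The value 25 appears most frequently (3 times).
Step 3: Mode = 25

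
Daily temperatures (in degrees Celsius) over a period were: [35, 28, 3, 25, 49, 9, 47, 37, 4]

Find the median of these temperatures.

28

Step 1: Sort the data in ascending order: [3, 4, 9, 25, 28, 35, 37, 47, 49]
Step 2: The number of values is n = 9.
Step 3: Since n is odd, the median is the middle value at position 5: 28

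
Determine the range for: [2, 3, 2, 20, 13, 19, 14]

18

Step 1: Identify the maximum value: max = 20
Step 2: Identify the minimum value: min = 2
Step 3: Range = max - min = 20 - 2 = 18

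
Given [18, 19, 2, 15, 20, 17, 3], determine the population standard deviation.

7.0682

Step 1: Compute the mean: 13.4286
Step 2: Sum of squared deviations from the mean: 349.7143
Step 3: Population variance = 349.7143 / 7 = 49.9592
Step 4: Standard deviation = sqrt(49.9592) = 7.0682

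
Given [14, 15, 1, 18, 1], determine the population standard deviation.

7.3048

Step 1: Compute the mean: 9.8
Step 2: Sum of squared deviations from the mean: 266.8
Step 3: Population variance = 266.8 / 5 = 53.36
Step 4: Standard deviation = sqrt(53.36) = 7.3048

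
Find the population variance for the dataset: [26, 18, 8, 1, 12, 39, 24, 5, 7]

133.5802

Step 1: Compute the mean: (26 + 18 + 8 + 1 + 12 + 39 + 24 + 5 + 7) / 9 = 15.5556
Step 2: Compute squared deviations from the mean:
  (26 - 15.5556)^2 = 109.0864
  (18 - 15.5556)^2 = 5.9753
  (8 - 15.5556)^2 = 57.0864
  (1 - 15.5556)^2 = 211.8642
  (12 - 15.5556)^2 = 12.642
  (39 - 15.5556)^2 = 549.642
  (24 - 15.5556)^2 = 71.3086
  (5 - 15.5556)^2 = 111.4198
  (7 - 15.5556)^2 = 73.1975
Step 3: Sum of squared deviations = 1202.2222
Step 4: Population variance = 1202.2222 / 9 = 133.5802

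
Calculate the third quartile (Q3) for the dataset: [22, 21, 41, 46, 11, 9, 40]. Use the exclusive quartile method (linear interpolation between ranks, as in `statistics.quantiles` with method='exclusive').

41

Step 1: Sort the data: [9, 11, 21, 22, 40, 41, 46]
Step 2: n = 7
Step 3: Using the exclusive quartile method:
  Q1 = 11
  Q2 (median) = 22
  Q3 = 41
  IQR = Q3 - Q1 = 41 - 11 = 30
Step 4: Q3 = 41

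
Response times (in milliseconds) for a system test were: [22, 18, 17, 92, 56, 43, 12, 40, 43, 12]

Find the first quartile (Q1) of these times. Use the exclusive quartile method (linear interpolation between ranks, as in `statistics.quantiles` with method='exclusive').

15.75

Step 1: Sort the data: [12, 12, 17, 18, 22, 40, 43, 43, 56, 92]
Step 2: n = 10
Step 3: Using the exclusive quartile method:
  Q1 = 15.75
  Q2 (median) = 31
  Q3 = 46.25
  IQR = Q3 - Q1 = 46.25 - 15.75 = 30.5
Step 4: Q1 = 15.75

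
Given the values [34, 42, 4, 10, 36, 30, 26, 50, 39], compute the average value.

30.1111

Step 1: Sum all values: 34 + 42 + 4 + 10 + 36 + 30 + 26 + 50 + 39 = 271
Step 2: Count the number of values: n = 9
Step 3: Mean = sum / n = 271 / 9 = 30.1111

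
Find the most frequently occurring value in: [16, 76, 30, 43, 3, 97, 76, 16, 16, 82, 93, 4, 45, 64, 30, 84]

16

Step 1: Count the frequency of each value:
  3: appears 1 time(s)
  4: appears 1 time(s)
  16: appears 3 time(s)
  30: appears 2 time(s)
  43: appears 1 time(s)
  45: appears 1 time(s)
  64: appears 1 time(s)
  76: appears 2 time(s)
  82: appears 1 time(s)
  84: appears 1 time(s)
  93: appears 1 time(s)
  97: appears 1 time(s)
Step 2: The value 16 appears most frequently (3 times).
Step 3: Mode = 16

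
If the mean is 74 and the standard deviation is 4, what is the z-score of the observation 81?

1.75

Step 1: Recall the z-score formula: z = (x - mu) / sigma
Step 2: Substitute values: z = (81 - 74) / 4
Step 3: z = 7 / 4 = 1.75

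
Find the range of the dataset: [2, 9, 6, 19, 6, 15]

17

Step 1: Identify the maximum value: max = 19
Step 2: Identify the minimum value: min = 2
Step 3: Range = max - min = 19 - 2 = 17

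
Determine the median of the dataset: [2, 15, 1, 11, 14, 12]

11.5

Step 1: Sort the data in ascending order: [1, 2, 11, 12, 14, 15]
Step 2: The number of values is n = 6.
Step 3: Since n is even, the median is the average of positions 3 and 4:
  Median = (11 + 12) / 2 = 11.5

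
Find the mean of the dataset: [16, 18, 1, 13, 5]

10.6

Step 1: Sum all values: 16 + 18 + 1 + 13 + 5 = 53
Step 2: Count the number of values: n = 5
Step 3: Mean = sum / n = 53 / 5 = 10.6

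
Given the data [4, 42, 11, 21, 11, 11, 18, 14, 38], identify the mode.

11

Step 1: Count the frequency of each value:
  4: appears 1 time(s)
  11: appears 3 time(s)
  14: appears 1 time(s)
  18: appears 1 time(s)
  21: appears 1 time(s)
  38: appears 1 time(s)
  42: appears 1 time(s)
Step 2: The value 11 appears most frequently (3 times).
Step 3: Mode = 11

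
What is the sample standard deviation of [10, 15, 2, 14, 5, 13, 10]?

4.8107

Step 1: Compute the mean: 9.8571
Step 2: Sum of squared deviations from the mean: 138.8571
Step 3: Sample variance = 138.8571 / 6 = 23.1429
Step 4: Standard deviation = sqrt(23.1429) = 4.8107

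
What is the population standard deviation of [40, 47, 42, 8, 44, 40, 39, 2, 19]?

15.9358

Step 1: Compute the mean: 31.2222
Step 2: Sum of squared deviations from the mean: 2285.5556
Step 3: Population variance = 2285.5556 / 9 = 253.9506
Step 4: Standard deviation = sqrt(253.9506) = 15.9358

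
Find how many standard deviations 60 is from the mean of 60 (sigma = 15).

0

Step 1: Recall the z-score formula: z = (x - mu) / sigma
Step 2: Substitute values: z = (60 - 60) / 15
Step 3: z = 0 / 15 = 0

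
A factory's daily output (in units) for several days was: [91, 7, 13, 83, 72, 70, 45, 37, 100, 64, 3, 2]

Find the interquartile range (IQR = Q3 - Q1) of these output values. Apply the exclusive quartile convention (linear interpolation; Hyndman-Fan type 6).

71.75

Step 1: Sort the data: [2, 3, 7, 13, 37, 45, 64, 70, 72, 83, 91, 100]
Step 2: n = 12
Step 3: Using the exclusive quartile method:
  Q1 = 8.5
  Q2 (median) = 54.5
  Q3 = 80.25
  IQR = Q3 - Q1 = 80.25 - 8.5 = 71.75
Step 4: IQR = 71.75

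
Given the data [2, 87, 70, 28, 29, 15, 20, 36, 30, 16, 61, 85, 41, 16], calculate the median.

29.5

Step 1: Sort the data in ascending order: [2, 15, 16, 16, 20, 28, 29, 30, 36, 41, 61, 70, 85, 87]
Step 2: The number of values is n = 14.
Step 3: Since n is even, the median is the average of positions 7 and 8:
  Median = (29 + 30) / 2 = 29.5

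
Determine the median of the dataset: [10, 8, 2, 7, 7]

7

Step 1: Sort the data in ascending order: [2, 7, 7, 8, 10]
Step 2: The number of values is n = 5.
Step 3: Since n is odd, the median is the middle value at position 3: 7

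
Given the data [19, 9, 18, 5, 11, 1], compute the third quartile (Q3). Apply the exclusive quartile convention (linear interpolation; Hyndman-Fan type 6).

18.25

Step 1: Sort the data: [1, 5, 9, 11, 18, 19]
Step 2: n = 6
Step 3: Using the exclusive quartile method:
  Q1 = 4
  Q2 (median) = 10
  Q3 = 18.25
  IQR = Q3 - Q1 = 18.25 - 4 = 14.25
Step 4: Q3 = 18.25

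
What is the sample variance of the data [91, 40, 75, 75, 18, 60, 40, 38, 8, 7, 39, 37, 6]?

766.9103

Step 1: Compute the mean: (91 + 40 + 75 + 75 + 18 + 60 + 40 + 38 + 8 + 7 + 39 + 37 + 6) / 13 = 41.0769
Step 2: Compute squared deviations from the mean:
  (91 - 41.0769)^2 = 2492.3136
  (40 - 41.0769)^2 = 1.1598
  (75 - 41.0769)^2 = 1150.7751
  (75 - 41.0769)^2 = 1150.7751
  (18 - 41.0769)^2 = 532.5444
  (60 - 41.0769)^2 = 358.0828
  (40 - 41.0769)^2 = 1.1598
  (38 - 41.0769)^2 = 9.4675
  (8 - 41.0769)^2 = 1094.0828
  (7 - 41.0769)^2 = 1161.2367
  (39 - 41.0769)^2 = 4.3136
  (37 - 41.0769)^2 = 16.6213
  (6 - 41.0769)^2 = 1230.3905
Step 3: Sum of squared deviations = 9202.9231
Step 4: Sample variance = 9202.9231 / 12 = 766.9103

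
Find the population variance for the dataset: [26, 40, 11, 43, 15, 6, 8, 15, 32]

172.3951

Step 1: Compute the mean: (26 + 40 + 11 + 43 + 15 + 6 + 8 + 15 + 32) / 9 = 21.7778
Step 2: Compute squared deviations from the mean:
  (26 - 21.7778)^2 = 17.8272
  (40 - 21.7778)^2 = 332.0494
  (11 - 21.7778)^2 = 116.1605
  (43 - 21.7778)^2 = 450.3827
  (15 - 21.7778)^2 = 45.9383
  (6 - 21.7778)^2 = 248.9383
  (8 - 21.7778)^2 = 189.8272
  (15 - 21.7778)^2 = 45.9383
  (32 - 21.7778)^2 = 104.4938
Step 3: Sum of squared deviations = 1551.5556
Step 4: Population variance = 1551.5556 / 9 = 172.3951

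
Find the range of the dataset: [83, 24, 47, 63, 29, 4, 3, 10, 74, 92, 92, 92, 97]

94

Step 1: Identify the maximum value: max = 97
Step 2: Identify the minimum value: min = 3
Step 3: Range = max - min = 97 - 3 = 94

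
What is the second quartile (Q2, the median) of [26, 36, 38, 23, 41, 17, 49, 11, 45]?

36

Step 1: Sort the data: [11, 17, 23, 26, 36, 38, 41, 45, 49]
Step 2: n = 9
Step 3: Q2 is the median. Since n is odd, it is the middle value at position 5: 36
Step 4: Q2 = 36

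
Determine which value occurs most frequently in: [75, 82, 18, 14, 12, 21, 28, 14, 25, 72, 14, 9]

14

Step 1: Count the frequency of each value:
  9: appears 1 time(s)
  12: appears 1 time(s)
  14: appears 3 time(s)
  18: appears 1 time(s)
  21: appears 1 time(s)
  25: appears 1 time(s)
  28: appears 1 time(s)
  72: appears 1 time(s)
  75: appears 1 time(s)
  82: appears 1 time(s)
Step 2: The value 14 appears most frequently (3 times).
Step 3: Mode = 14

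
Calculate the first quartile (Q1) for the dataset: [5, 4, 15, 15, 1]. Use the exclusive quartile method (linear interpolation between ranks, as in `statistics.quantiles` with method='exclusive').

2.5

Step 1: Sort the data: [1, 4, 5, 15, 15]
Step 2: n = 5
Step 3: Using the exclusive quartile method:
  Q1 = 2.5
  Q2 (median) = 5
  Q3 = 15
  IQR = Q3 - Q1 = 15 - 2.5 = 12.5
Step 4: Q1 = 2.5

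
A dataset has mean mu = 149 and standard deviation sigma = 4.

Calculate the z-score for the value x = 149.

0

Step 1: Recall the z-score formula: z = (x - mu) / sigma
Step 2: Substitute values: z = (149 - 149) / 4
Step 3: z = 0 / 4 = 0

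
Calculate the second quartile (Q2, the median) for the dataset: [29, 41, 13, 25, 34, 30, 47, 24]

29.5

Step 1: Sort the data: [13, 24, 25, 29, 30, 34, 41, 47]
Step 2: n = 8
Step 3: Q2 is the median. Since n is even, it is the average of the values at positions 4 and 5:
  Q2 = (29 + 30) / 2 = 29.5
Step 4: Q2 = 29.5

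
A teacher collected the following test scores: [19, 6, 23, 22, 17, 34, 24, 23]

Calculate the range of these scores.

28

Step 1: Identify the maximum value: max = 34
Step 2: Identify the minimum value: min = 6
Step 3: Range = max - min = 34 - 6 = 28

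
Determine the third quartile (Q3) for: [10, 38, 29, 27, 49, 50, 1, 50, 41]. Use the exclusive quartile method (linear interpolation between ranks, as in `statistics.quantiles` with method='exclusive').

49.5

Step 1: Sort the data: [1, 10, 27, 29, 38, 41, 49, 50, 50]
Step 2: n = 9
Step 3: Using the exclusive quartile method:
  Q1 = 18.5
  Q2 (median) = 38
  Q3 = 49.5
  IQR = Q3 - Q1 = 49.5 - 18.5 = 31
Step 4: Q3 = 49.5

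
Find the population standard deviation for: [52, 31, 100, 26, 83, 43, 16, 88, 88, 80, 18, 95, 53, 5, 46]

30.8296

Step 1: Compute the mean: 54.9333
Step 2: Sum of squared deviations from the mean: 14256.9333
Step 3: Population variance = 14256.9333 / 15 = 950.4622
Step 4: Standard deviation = sqrt(950.4622) = 30.8296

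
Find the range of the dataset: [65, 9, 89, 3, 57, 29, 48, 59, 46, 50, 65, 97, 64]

94

Step 1: Identify the maximum value: max = 97
Step 2: Identify the minimum value: min = 3
Step 3: Range = max - min = 97 - 3 = 94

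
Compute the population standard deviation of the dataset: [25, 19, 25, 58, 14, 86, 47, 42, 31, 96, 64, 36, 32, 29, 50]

23.0356

Step 1: Compute the mean: 43.6
Step 2: Sum of squared deviations from the mean: 7959.6
Step 3: Population variance = 7959.6 / 15 = 530.64
Step 4: Standard deviation = sqrt(530.64) = 23.0356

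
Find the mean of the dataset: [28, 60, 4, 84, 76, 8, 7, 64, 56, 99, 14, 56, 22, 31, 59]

44.5333

Step 1: Sum all values: 28 + 60 + 4 + 84 + 76 + 8 + 7 + 64 + 56 + 99 + 14 + 56 + 22 + 31 + 59 = 668
Step 2: Count the number of values: n = 15
Step 3: Mean = sum / n = 668 / 15 = 44.5333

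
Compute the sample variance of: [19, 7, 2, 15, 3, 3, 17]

53.9524

Step 1: Compute the mean: (19 + 7 + 2 + 15 + 3 + 3 + 17) / 7 = 9.4286
Step 2: Compute squared deviations from the mean:
  (19 - 9.4286)^2 = 91.6122
  (7 - 9.4286)^2 = 5.898
  (2 - 9.4286)^2 = 55.1837
  (15 - 9.4286)^2 = 31.0408
  (3 - 9.4286)^2 = 41.3265
  (3 - 9.4286)^2 = 41.3265
  (17 - 9.4286)^2 = 57.3265
Step 3: Sum of squared deviations = 323.7143
Step 4: Sample variance = 323.7143 / 6 = 53.9524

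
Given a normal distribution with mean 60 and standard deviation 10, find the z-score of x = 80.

2

Step 1: Recall the z-score formula: z = (x - mu) / sigma
Step 2: Substitute values: z = (80 - 60) / 10
Step 3: z = 20 / 10 = 2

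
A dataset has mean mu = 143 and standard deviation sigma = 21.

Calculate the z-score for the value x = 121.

-1.0476

Step 1: Recall the z-score formula: z = (x - mu) / sigma
Step 2: Substitute values: z = (121 - 143) / 21
Step 3: z = -22 / 21 = -1.0476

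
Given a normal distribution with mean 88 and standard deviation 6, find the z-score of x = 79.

-1.5

Step 1: Recall the z-score formula: z = (x - mu) / sigma
Step 2: Substitute values: z = (79 - 88) / 6
Step 3: z = -9 / 6 = -1.5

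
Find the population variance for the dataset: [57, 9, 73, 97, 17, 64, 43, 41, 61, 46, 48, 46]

503.3056

Step 1: Compute the mean: (57 + 9 + 73 + 97 + 17 + 64 + 43 + 41 + 61 + 46 + 48 + 46) / 12 = 50.1667
Step 2: Compute squared deviations from the mean:
  (57 - 50.1667)^2 = 46.6944
  (9 - 50.1667)^2 = 1694.6944
  (73 - 50.1667)^2 = 521.3611
  (97 - 50.1667)^2 = 2193.3611
  (17 - 50.1667)^2 = 1100.0278
  (64 - 50.1667)^2 = 191.3611
  (43 - 50.1667)^2 = 51.3611
  (41 - 50.1667)^2 = 84.0278
  (61 - 50.1667)^2 = 117.3611
  (46 - 50.1667)^2 = 17.3611
  (48 - 50.1667)^2 = 4.6944
  (46 - 50.1667)^2 = 17.3611
Step 3: Sum of squared deviations = 6039.6667
Step 4: Population variance = 6039.6667 / 12 = 503.3056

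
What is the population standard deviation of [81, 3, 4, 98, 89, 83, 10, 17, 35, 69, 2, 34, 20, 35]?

33.9447

Step 1: Compute the mean: 41.4286
Step 2: Sum of squared deviations from the mean: 16131.4286
Step 3: Population variance = 16131.4286 / 14 = 1152.2449
Step 4: Standard deviation = sqrt(1152.2449) = 33.9447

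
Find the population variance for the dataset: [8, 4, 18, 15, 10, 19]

29.5556

Step 1: Compute the mean: (8 + 4 + 18 + 15 + 10 + 19) / 6 = 12.3333
Step 2: Compute squared deviations from the mean:
  (8 - 12.3333)^2 = 18.7778
  (4 - 12.3333)^2 = 69.4444
  (18 - 12.3333)^2 = 32.1111
  (15 - 12.3333)^2 = 7.1111
  (10 - 12.3333)^2 = 5.4444
  (19 - 12.3333)^2 = 44.4444
Step 3: Sum of squared deviations = 177.3333
Step 4: Population variance = 177.3333 / 6 = 29.5556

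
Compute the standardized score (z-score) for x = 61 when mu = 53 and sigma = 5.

1.6

Step 1: Recall the z-score formula: z = (x - mu) / sigma
Step 2: Substitute values: z = (61 - 53) / 5
Step 3: z = 8 / 5 = 1.6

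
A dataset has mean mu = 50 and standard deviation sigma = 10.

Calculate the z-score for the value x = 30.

-2

Step 1: Recall the z-score formula: z = (x - mu) / sigma
Step 2: Substitute values: z = (30 - 50) / 10
Step 3: z = -20 / 10 = -2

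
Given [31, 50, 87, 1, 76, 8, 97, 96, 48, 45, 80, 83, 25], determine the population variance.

1006.3787

Step 1: Compute the mean: (31 + 50 + 87 + 1 + 76 + 8 + 97 + 96 + 48 + 45 + 80 + 83 + 25) / 13 = 55.9231
Step 2: Compute squared deviations from the mean:
  (31 - 55.9231)^2 = 621.1598
  (50 - 55.9231)^2 = 35.0828
  (87 - 55.9231)^2 = 965.7751
  (1 - 55.9231)^2 = 3016.5444
  (76 - 55.9231)^2 = 403.0828
  (8 - 55.9231)^2 = 2296.6213
  (97 - 55.9231)^2 = 1687.3136
  (96 - 55.9231)^2 = 1606.1598
  (48 - 55.9231)^2 = 62.7751
  (45 - 55.9231)^2 = 119.3136
  (80 - 55.9231)^2 = 579.6982
  (83 - 55.9231)^2 = 733.1598
  (25 - 55.9231)^2 = 956.2367
Step 3: Sum of squared deviations = 13082.9231
Step 4: Population variance = 13082.9231 / 13 = 1006.3787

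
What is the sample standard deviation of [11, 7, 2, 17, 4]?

5.9749

Step 1: Compute the mean: 8.2
Step 2: Sum of squared deviations from the mean: 142.8
Step 3: Sample variance = 142.8 / 4 = 35.7
Step 4: Standard deviation = sqrt(35.7) = 5.9749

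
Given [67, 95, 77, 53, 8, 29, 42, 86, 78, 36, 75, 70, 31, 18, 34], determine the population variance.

673.5289

Step 1: Compute the mean: (67 + 95 + 77 + 53 + 8 + 29 + 42 + 86 + 78 + 36 + 75 + 70 + 31 + 18 + 34) / 15 = 53.2667
Step 2: Compute squared deviations from the mean:
  (67 - 53.2667)^2 = 188.6044
  (95 - 53.2667)^2 = 1741.6711
  (77 - 53.2667)^2 = 563.2711
  (53 - 53.2667)^2 = 0.0711
  (8 - 53.2667)^2 = 2049.0711
  (29 - 53.2667)^2 = 588.8711
  (42 - 53.2667)^2 = 126.9378
  (86 - 53.2667)^2 = 1071.4711
  (78 - 53.2667)^2 = 611.7378
  (36 - 53.2667)^2 = 298.1378
  (75 - 53.2667)^2 = 472.3378
  (70 - 53.2667)^2 = 280.0044
  (31 - 53.2667)^2 = 495.8044
  (18 - 53.2667)^2 = 1243.7378
  (34 - 53.2667)^2 = 371.2044
Step 3: Sum of squared deviations = 10102.9333
Step 4: Population variance = 10102.9333 / 15 = 673.5289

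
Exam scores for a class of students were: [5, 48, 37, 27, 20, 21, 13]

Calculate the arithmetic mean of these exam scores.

24.4286

Step 1: Sum all values: 5 + 48 + 37 + 27 + 20 + 21 + 13 = 171
Step 2: Count the number of values: n = 7
Step 3: Mean = sum / n = 171 / 7 = 24.4286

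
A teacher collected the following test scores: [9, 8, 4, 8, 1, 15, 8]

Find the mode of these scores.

8

Step 1: Count the frequency of each value:
  1: appears 1 time(s)
  4: appears 1 time(s)
  8: appears 3 time(s)
  9: appears 1 time(s)
  15: appears 1 time(s)
Step 2: The value 8 appears most frequently (3 times).
Step 3: Mode = 8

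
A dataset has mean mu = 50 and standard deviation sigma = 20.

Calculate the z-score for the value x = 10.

-2

Step 1: Recall the z-score formula: z = (x - mu) / sigma
Step 2: Substitute values: z = (10 - 50) / 20
Step 3: z = -40 / 20 = -2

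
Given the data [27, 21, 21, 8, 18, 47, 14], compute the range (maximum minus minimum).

39

Step 1: Identify the maximum value: max = 47
Step 2: Identify the minimum value: min = 8
Step 3: Range = max - min = 47 - 8 = 39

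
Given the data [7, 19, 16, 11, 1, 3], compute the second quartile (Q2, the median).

9

Step 1: Sort the data: [1, 3, 7, 11, 16, 19]
Step 2: n = 6
Step 3: Q2 is the median. Since n is even, it is the average of the values at positions 3 and 4:
  Q2 = (7 + 11) / 2 = 9
Step 4: Q2 = 9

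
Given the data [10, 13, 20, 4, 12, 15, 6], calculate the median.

12

Step 1: Sort the data in ascending order: [4, 6, 10, 12, 13, 15, 20]
Step 2: The number of values is n = 7.
Step 3: Since n is odd, the median is the middle value at position 4: 12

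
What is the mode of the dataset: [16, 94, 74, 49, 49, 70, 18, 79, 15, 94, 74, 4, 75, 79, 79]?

79

Step 1: Count the frequency of each value:
  4: appears 1 time(s)
  15: appears 1 time(s)
  16: appears 1 time(s)
  18: appears 1 time(s)
  49: appears 2 time(s)
  70: appears 1 time(s)
  74: appears 2 time(s)
  75: appears 1 time(s)
  79: appears 3 time(s)
  94: appears 2 time(s)
Step 2: The value 79 appears most frequently (3 times).
Step 3: Mode = 79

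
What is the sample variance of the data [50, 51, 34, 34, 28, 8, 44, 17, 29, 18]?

206.0111

Step 1: Compute the mean: (50 + 51 + 34 + 34 + 28 + 8 + 44 + 17 + 29 + 18) / 10 = 31.3
Step 2: Compute squared deviations from the mean:
  (50 - 31.3)^2 = 349.69
  (51 - 31.3)^2 = 388.09
  (34 - 31.3)^2 = 7.29
  (34 - 31.3)^2 = 7.29
  (28 - 31.3)^2 = 10.89
  (8 - 31.3)^2 = 542.89
  (44 - 31.3)^2 = 161.29
  (17 - 31.3)^2 = 204.49
  (29 - 31.3)^2 = 5.29
  (18 - 31.3)^2 = 176.89
Step 3: Sum of squared deviations = 1854.1
Step 4: Sample variance = 1854.1 / 9 = 206.0111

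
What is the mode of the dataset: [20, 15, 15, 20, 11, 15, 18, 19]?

15

Step 1: Count the frequency of each value:
  11: appears 1 time(s)
  15: appears 3 time(s)
  18: appears 1 time(s)
  19: appears 1 time(s)
  20: appears 2 time(s)
Step 2: The value 15 appears most frequently (3 times).
Step 3: Mode = 15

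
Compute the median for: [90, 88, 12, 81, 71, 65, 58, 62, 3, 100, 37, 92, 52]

65

Step 1: Sort the data in ascending order: [3, 12, 37, 52, 58, 62, 65, 71, 81, 88, 90, 92, 100]
Step 2: The number of values is n = 13.
Step 3: Since n is odd, the median is the middle value at position 7: 65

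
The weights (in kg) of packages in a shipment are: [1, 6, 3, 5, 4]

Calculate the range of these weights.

5

Step 1: Identify the maximum value: max = 6
Step 2: Identify the minimum value: min = 1
Step 3: Range = max - min = 6 - 1 = 5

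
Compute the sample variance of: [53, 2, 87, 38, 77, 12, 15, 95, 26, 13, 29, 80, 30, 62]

970.0275

Step 1: Compute the mean: (53 + 2 + 87 + 38 + 77 + 12 + 15 + 95 + 26 + 13 + 29 + 80 + 30 + 62) / 14 = 44.2143
Step 2: Compute squared deviations from the mean:
  (53 - 44.2143)^2 = 77.1888
  (2 - 44.2143)^2 = 1782.0459
  (87 - 44.2143)^2 = 1830.6173
  (38 - 44.2143)^2 = 38.6173
  (77 - 44.2143)^2 = 1074.9031
  (12 - 44.2143)^2 = 1037.7602
  (15 - 44.2143)^2 = 853.4745
  (95 - 44.2143)^2 = 2579.1888
  (26 - 44.2143)^2 = 331.7602
  (13 - 44.2143)^2 = 974.3316
  (29 - 44.2143)^2 = 231.4745
  (80 - 44.2143)^2 = 1280.6173
  (30 - 44.2143)^2 = 202.0459
  (62 - 44.2143)^2 = 316.3316
Step 3: Sum of squared deviations = 12610.3571
Step 4: Sample variance = 12610.3571 / 13 = 970.0275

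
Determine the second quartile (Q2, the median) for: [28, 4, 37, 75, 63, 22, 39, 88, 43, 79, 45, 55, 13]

43

Step 1: Sort the data: [4, 13, 22, 28, 37, 39, 43, 45, 55, 63, 75, 79, 88]
Step 2: n = 13
Step 3: Q2 is the median. Since n is odd, it is the middle value at position 7: 43
Step 4: Q2 = 43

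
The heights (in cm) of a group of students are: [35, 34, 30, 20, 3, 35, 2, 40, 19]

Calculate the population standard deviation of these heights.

13.3315

Step 1: Compute the mean: 24.2222
Step 2: Sum of squared deviations from the mean: 1599.5556
Step 3: Population variance = 1599.5556 / 9 = 177.7284
Step 4: Standard deviation = sqrt(177.7284) = 13.3315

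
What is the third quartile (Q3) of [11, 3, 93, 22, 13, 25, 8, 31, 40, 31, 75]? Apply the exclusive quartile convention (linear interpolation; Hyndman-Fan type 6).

40

Step 1: Sort the data: [3, 8, 11, 13, 22, 25, 31, 31, 40, 75, 93]
Step 2: n = 11
Step 3: Using the exclusive quartile method:
  Q1 = 11
  Q2 (median) = 25
  Q3 = 40
  IQR = Q3 - Q1 = 40 - 11 = 29
Step 4: Q3 = 40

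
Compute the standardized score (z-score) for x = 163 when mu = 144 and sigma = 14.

1.3571

Step 1: Recall the z-score formula: z = (x - mu) / sigma
Step 2: Substitute values: z = (163 - 144) / 14
Step 3: z = 19 / 14 = 1.3571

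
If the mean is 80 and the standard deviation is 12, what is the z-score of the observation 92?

1

Step 1: Recall the z-score formula: z = (x - mu) / sigma
Step 2: Substitute values: z = (92 - 80) / 12
Step 3: z = 12 / 12 = 1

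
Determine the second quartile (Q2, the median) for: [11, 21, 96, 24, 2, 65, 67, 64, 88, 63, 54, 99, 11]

63

Step 1: Sort the data: [2, 11, 11, 21, 24, 54, 63, 64, 65, 67, 88, 96, 99]
Step 2: n = 13
Step 3: Q2 is the median. Since n is odd, it is the middle value at position 7: 63
Step 4: Q2 = 63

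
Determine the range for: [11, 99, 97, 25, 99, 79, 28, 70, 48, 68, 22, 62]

88

Step 1: Identify the maximum value: max = 99
Step 2: Identify the minimum value: min = 11
Step 3: Range = max - min = 99 - 11 = 88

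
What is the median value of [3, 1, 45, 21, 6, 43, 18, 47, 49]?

21

Step 1: Sort the data in ascending order: [1, 3, 6, 18, 21, 43, 45, 47, 49]
Step 2: The number of values is n = 9.
Step 3: Since n is odd, the median is the middle value at position 5: 21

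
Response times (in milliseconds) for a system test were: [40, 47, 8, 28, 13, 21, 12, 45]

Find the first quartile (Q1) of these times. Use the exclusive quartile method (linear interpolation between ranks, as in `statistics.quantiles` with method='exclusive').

12.25

Step 1: Sort the data: [8, 12, 13, 21, 28, 40, 45, 47]
Step 2: n = 8
Step 3: Using the exclusive quartile method:
  Q1 = 12.25
  Q2 (median) = 24.5
  Q3 = 43.75
  IQR = Q3 - Q1 = 43.75 - 12.25 = 31.5
Step 4: Q1 = 12.25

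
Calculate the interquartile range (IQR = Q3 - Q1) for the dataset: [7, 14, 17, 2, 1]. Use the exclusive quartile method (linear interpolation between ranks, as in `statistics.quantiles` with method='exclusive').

14

Step 1: Sort the data: [1, 2, 7, 14, 17]
Step 2: n = 5
Step 3: Using the exclusive quartile method:
  Q1 = 1.5
  Q2 (median) = 7
  Q3 = 15.5
  IQR = Q3 - Q1 = 15.5 - 1.5 = 14
Step 4: IQR = 14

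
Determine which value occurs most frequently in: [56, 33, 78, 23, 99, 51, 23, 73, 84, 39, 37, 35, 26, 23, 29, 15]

23

Step 1: Count the frequency of each value:
  15: appears 1 time(s)
  23: appears 3 time(s)
  26: appears 1 time(s)
  29: appears 1 time(s)
  33: appears 1 time(s)
  35: appears 1 time(s)
  37: appears 1 time(s)
  39: appears 1 time(s)
  51: appears 1 time(s)
  56: appears 1 time(s)
  73: appears 1 time(s)
  78: appears 1 time(s)
  84: appears 1 time(s)
  99: appears 1 time(s)
Step 2: The value 23 appears most frequently (3 times).
Step 3: Mode = 23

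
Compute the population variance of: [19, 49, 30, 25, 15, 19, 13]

130.4898

Step 1: Compute the mean: (19 + 49 + 30 + 25 + 15 + 19 + 13) / 7 = 24.2857
Step 2: Compute squared deviations from the mean:
  (19 - 24.2857)^2 = 27.9388
  (49 - 24.2857)^2 = 610.7959
  (30 - 24.2857)^2 = 32.6531
  (25 - 24.2857)^2 = 0.5102
  (15 - 24.2857)^2 = 86.2245
  (19 - 24.2857)^2 = 27.9388
  (13 - 24.2857)^2 = 127.3673
Step 3: Sum of squared deviations = 913.4286
Step 4: Population variance = 913.4286 / 7 = 130.4898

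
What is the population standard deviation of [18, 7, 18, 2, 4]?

6.8819

Step 1: Compute the mean: 9.8
Step 2: Sum of squared deviations from the mean: 236.8
Step 3: Population variance = 236.8 / 5 = 47.36
Step 4: Standard deviation = sqrt(47.36) = 6.8819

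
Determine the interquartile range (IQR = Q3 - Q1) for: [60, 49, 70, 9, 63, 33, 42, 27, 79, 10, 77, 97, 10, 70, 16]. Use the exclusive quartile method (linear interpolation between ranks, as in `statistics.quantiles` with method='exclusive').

54

Step 1: Sort the data: [9, 10, 10, 16, 27, 33, 42, 49, 60, 63, 70, 70, 77, 79, 97]
Step 2: n = 15
Step 3: Using the exclusive quartile method:
  Q1 = 16
  Q2 (median) = 49
  Q3 = 70
  IQR = Q3 - Q1 = 70 - 16 = 54
Step 4: IQR = 54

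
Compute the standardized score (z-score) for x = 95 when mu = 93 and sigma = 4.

0.5

Step 1: Recall the z-score formula: z = (x - mu) / sigma
Step 2: Substitute values: z = (95 - 93) / 4
Step 3: z = 2 / 4 = 0.5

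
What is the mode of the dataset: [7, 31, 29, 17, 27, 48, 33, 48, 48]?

48

Step 1: Count the frequency of each value:
  7: appears 1 time(s)
  17: appears 1 time(s)
  27: appears 1 time(s)
  29: appears 1 time(s)
  31: appears 1 time(s)
  33: appears 1 time(s)
  48: appears 3 time(s)
Step 2: The value 48 appears most frequently (3 times).
Step 3: Mode = 48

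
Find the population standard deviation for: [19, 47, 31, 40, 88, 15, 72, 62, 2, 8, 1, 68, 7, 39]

27.523

Step 1: Compute the mean: 35.6429
Step 2: Sum of squared deviations from the mean: 10605.2143
Step 3: Population variance = 10605.2143 / 14 = 757.5153
Step 4: Standard deviation = sqrt(757.5153) = 27.523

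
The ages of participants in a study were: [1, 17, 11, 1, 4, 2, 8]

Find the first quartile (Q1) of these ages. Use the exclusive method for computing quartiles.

1

Step 1: Sort the data: [1, 1, 2, 4, 8, 11, 17]
Step 2: n = 7
Step 3: Using the exclusive quartile method:
  Q1 = 1
  Q2 (median) = 4
  Q3 = 11
  IQR = Q3 - Q1 = 11 - 1 = 10
Step 4: Q1 = 1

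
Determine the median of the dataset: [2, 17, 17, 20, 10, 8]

13.5

Step 1: Sort the data in ascending order: [2, 8, 10, 17, 17, 20]
Step 2: The number of values is n = 6.
Step 3: Since n is even, the median is the average of positions 3 and 4:
  Median = (10 + 17) / 2 = 13.5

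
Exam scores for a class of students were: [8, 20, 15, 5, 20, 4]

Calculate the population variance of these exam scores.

44.3333

Step 1: Compute the mean: (8 + 20 + 15 + 5 + 20 + 4) / 6 = 12
Step 2: Compute squared deviations from the mean:
  (8 - 12)^2 = 16
  (20 - 12)^2 = 64
  (15 - 12)^2 = 9
  (5 - 12)^2 = 49
  (20 - 12)^2 = 64
  (4 - 12)^2 = 64
Step 3: Sum of squared deviations = 266
Step 4: Population variance = 266 / 6 = 44.3333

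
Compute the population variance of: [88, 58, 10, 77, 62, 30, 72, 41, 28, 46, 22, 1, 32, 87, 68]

706.3822

Step 1: Compute the mean: (88 + 58 + 10 + 77 + 62 + 30 + 72 + 41 + 28 + 46 + 22 + 1 + 32 + 87 + 68) / 15 = 48.1333
Step 2: Compute squared deviations from the mean:
  (88 - 48.1333)^2 = 1589.3511
  (58 - 48.1333)^2 = 97.3511
  (10 - 48.1333)^2 = 1454.1511
  (77 - 48.1333)^2 = 833.2844
  (62 - 48.1333)^2 = 192.2844
  (30 - 48.1333)^2 = 328.8178
  (72 - 48.1333)^2 = 569.6178
  (41 - 48.1333)^2 = 50.8844
  (28 - 48.1333)^2 = 405.3511
  (46 - 48.1333)^2 = 4.5511
  (22 - 48.1333)^2 = 682.9511
  (1 - 48.1333)^2 = 2221.5511
  (32 - 48.1333)^2 = 260.2844
  (87 - 48.1333)^2 = 1510.6178
  (68 - 48.1333)^2 = 394.6844
Step 3: Sum of squared deviations = 10595.7333
Step 4: Population variance = 10595.7333 / 15 = 706.3822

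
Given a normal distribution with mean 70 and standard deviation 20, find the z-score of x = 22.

-2.4

Step 1: Recall the z-score formula: z = (x - mu) / sigma
Step 2: Substitute values: z = (22 - 70) / 20
Step 3: z = -48 / 20 = -2.4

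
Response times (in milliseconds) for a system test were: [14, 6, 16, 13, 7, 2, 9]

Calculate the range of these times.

14

Step 1: Identify the maximum value: max = 16
Step 2: Identify the minimum value: min = 2
Step 3: Range = max - min = 16 - 2 = 14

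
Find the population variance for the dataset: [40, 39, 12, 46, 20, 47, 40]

154.9796

Step 1: Compute the mean: (40 + 39 + 12 + 46 + 20 + 47 + 40) / 7 = 34.8571
Step 2: Compute squared deviations from the mean:
  (40 - 34.8571)^2 = 26.449
  (39 - 34.8571)^2 = 17.1633
  (12 - 34.8571)^2 = 522.449
  (46 - 34.8571)^2 = 124.1633
  (20 - 34.8571)^2 = 220.7347
  (47 - 34.8571)^2 = 147.449
  (40 - 34.8571)^2 = 26.449
Step 3: Sum of squared deviations = 1084.8571
Step 4: Population variance = 1084.8571 / 7 = 154.9796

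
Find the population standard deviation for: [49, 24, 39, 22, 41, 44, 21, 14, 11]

13.1412

Step 1: Compute the mean: 29.4444
Step 2: Sum of squared deviations from the mean: 1554.2222
Step 3: Population variance = 1554.2222 / 9 = 172.6914
Step 4: Standard deviation = sqrt(172.6914) = 13.1412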